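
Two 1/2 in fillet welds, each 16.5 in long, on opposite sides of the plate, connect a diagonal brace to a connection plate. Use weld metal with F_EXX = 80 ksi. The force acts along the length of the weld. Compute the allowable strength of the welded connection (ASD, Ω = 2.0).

Effective throat t_e = 0.707 × 0.5 = 0.3535 in.
Total length L = 33 in; A_we = 0.3535 × 33 = 11.67 in².
F_nw = 0.6 F_EXX = 0.6 × 80 = 48 ksi.
R_n = 48 × 11.67 = 559.9 kips; R_n/Ω = 559.9/2.0 = 280 kips.

R_n/Ω ≈ 280 kips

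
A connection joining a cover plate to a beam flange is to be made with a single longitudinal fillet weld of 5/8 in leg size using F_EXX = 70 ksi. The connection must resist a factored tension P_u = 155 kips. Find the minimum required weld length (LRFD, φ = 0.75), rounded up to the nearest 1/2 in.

L = 11.5 in

Throat t_e = 0.707 × 0.625 = 0.4419 in.
φr_n = 0.75 × 0.6 × 70 × 0.4419 = 13.92 kips/in.
L_req = P_u / φr_n = 155 / 13.92 = 11.14 in total.
Round up → use L = 11.5 in.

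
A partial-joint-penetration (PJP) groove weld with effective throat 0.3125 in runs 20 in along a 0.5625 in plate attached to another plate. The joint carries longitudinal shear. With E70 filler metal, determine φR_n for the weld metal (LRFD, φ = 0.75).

φR_n ≈ 197 kips

E70XX → F_EXX = 70 ksi.
Effective throat (given) t_e = 0.3125 in.
A_we = 0.3125 × 20 = 6.25 in².
F_nw = 0.6 F_EXX = 42 ksi.
φR_n = 0.75 × 42 × 6.25 = 196.9 kips.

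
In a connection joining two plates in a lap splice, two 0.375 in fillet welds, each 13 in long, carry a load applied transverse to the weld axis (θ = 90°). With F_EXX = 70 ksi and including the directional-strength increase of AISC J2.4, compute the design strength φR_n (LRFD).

φR_n ≈ 326 kips

t_e = 0.707 × 0.375 = 0.2651 in; A_we = 0.2651 × 26 = 6.893 in².
Directional factor: 1.0 + 0.5 sin^1.5(90°) = 1.5.
F_nw = 0.6 × 70 × 1.5 = 63 ksi.
φR_n = 0.75 × 63 × 6.893 = 325.7 kips.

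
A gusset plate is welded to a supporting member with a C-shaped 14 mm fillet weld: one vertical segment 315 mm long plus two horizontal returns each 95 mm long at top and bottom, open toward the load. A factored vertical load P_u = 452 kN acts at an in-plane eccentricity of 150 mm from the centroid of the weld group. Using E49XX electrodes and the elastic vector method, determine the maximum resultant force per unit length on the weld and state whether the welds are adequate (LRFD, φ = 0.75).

f_max ≈ 2090 N/mm; adequate

E49XX → F_EXX = 490 MPa.
Total weld length L_w = 505 mm. Treat welds as unit-width lines.
Centroid: x̄ = 2×95×47.5 / 505 = 17.87 mm from the vertical weld.
Polar moment about centroid: J = I_x + I_y = [315³/12 + 2×95×157.5²] + [315×17.87² + 2(95³/12 + 95×29.63²)] = 7728000 mm³.
Direct shear f_v = P/L_w = 452×10³ / 505 = 895 N/mm (vertical).
Torsion M = P·e = 452×10³ × 150 = 67800000 N·mm.
Critical point at (x, y) = (77.13, 157.5) from centroid. f_tx = M·y/J = 1382 N/mm; f_ty = M·x/J = 676.7 N/mm.
Resultant f_max = √[f_tx² + (f_v + f_ty)²] = √[1382² + (895 + 676.7)²] = 2093 N/mm.
Capacity per unit length: φr_n = 0.75 × 0.6 × 490 × (0.707 × 14) = 2183 N/mm.
2093 ≤ 2183 → adequate.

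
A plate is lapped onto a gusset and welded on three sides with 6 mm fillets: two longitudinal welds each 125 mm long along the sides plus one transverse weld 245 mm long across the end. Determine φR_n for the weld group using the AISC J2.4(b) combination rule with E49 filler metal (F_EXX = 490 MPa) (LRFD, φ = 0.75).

φR_n ≈ 543 kN

t_e = 0.707 × 6 = 4.242 mm.
R_nwl = 0.6 × 490 × 4.242 × 250 × 10⁻³ = 311.8 kN (longitudinal, 2 welds).
R_nwt = 0.6 × 490 × 4.242 × 245 × 10⁻³ = 305.6 kN (transverse, base value).
(i) R_nwl + R_nwt = 617.3 kN; (ii) 0.85 R_nwl + 1.5 R_nwt = 723.3 kN.
R_n = max = 723.3 kN [governs: (ii)]; φR_n = 542.5 kN.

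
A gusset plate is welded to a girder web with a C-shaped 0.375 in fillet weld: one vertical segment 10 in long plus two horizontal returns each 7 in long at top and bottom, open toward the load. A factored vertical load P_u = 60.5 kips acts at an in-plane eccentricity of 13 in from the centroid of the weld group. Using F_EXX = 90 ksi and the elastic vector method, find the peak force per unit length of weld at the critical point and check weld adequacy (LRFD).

f_max ≈ 11.8 kip/in; NOT adequate

Total weld length L_w = 24 in. Treat welds as unit-width lines.
Centroid: x̄ = 2×7×3.5 / 24 = 2.042 in from the vertical weld.
Polar moment about centroid: J = I_x + I_y = [10³/12 + 2×7×5²] + [10×2.042² + 2(7³/12 + 7×1.458²)] = 562 in³.
Direct shear f_v = P/L_w = 60.5 / 24 = 2.521 kip/in (vertical).
Torsion M = P·e = 60.5 × 13 = 786.5 kip·in.
Critical point at (x, y) = (4.958, 5) from centroid. f_tx = M·y/J = 6.998 kip/in; f_ty = M·x/J = 6.94 kip/in.
Resultant f_max = √[f_tx² + (f_v + f_ty)²] = √[6.998² + (2.521 + 6.94)²] = 11.77 kip/in.
Capacity per unit length: φr_n = 0.75 × 0.6 × 90 × (0.707 × 0.375) = 10.74 kip/in.
11.77 > 10.74 → NOT adequate.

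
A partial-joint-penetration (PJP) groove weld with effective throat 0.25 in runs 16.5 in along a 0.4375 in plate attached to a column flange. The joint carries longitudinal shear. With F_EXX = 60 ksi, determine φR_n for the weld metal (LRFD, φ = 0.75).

Effective throat (given) t_e = 0.25 in.
A_we = 0.25 × 16.5 = 4.125 in².
F_nw = 0.6 F_EXX = 36 ksi.
φR_n = 0.75 × 36 × 4.125 = 111.4 kips.

φR_n ≈ 111 kips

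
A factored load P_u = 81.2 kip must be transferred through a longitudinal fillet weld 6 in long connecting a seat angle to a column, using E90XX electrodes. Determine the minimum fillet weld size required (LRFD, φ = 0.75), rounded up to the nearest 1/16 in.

E90XX → F_EXX = 90 ksi.
Total weld length L = 6 in.
Required throat t_e = P_u / (φ × 0.6 F_EXX × L) = 81.2 / (0.75 × 0.6 × 90 × 6) = 0.3342 in.
Required leg w = t_e / 0.707 = 0.4726 in → use 1/2 in.

w = 1/2 in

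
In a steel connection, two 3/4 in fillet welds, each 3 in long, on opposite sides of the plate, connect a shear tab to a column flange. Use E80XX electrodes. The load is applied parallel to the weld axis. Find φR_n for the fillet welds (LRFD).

E80XX → F_EXX = 80 ksi.
Effective throat t_e = 0.707 × 0.75 = 0.5302 in.
Total length L = 6 in; A_we = 0.5302 × 6 = 3.181 in².
F_nw = 0.6 F_EXX = 0.6 × 80 = 48 ksi.
φR_n = 0.75 × 48 × 3.181 = 114.5 kip.

φR_n ≈ 115 kip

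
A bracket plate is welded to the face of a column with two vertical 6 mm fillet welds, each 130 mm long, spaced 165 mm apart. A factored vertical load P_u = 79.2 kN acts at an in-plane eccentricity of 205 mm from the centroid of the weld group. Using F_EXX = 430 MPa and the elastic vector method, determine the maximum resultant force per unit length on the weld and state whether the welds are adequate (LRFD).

Total weld length L_w = 260 mm. Treat welds as unit-width lines.
Polar moment about centroid: J = 2[d³/12 + d(b/2)²] = 2[130³/12 + 130×82.5²] = 2136000 mm³.
Direct shear f_v = P/L_w = 79.2×10³ / 260 = 304.6 N/mm (vertical).
Torsion M = P·e = 79.2×10³ × 205 = 16236000 N·mm.
Critical point at (x, y) = (82.5, 65) from centroid. f_tx = M·y/J = 494.1 N/mm; f_ty = M·x/J = 627.2 N/mm.
Resultant f_max = √[f_tx² + (f_v + f_ty)²] = √[494.1² + (304.6 + 627.2)²] = 1055 N/mm.
Capacity per unit length: φr_n = 0.75 × 0.6 × 430 × (0.707 × 6) = 820.8 N/mm.
1055 > 820.8 → NOT adequate.

f_max ≈ 1050 N/mm; NOT adequate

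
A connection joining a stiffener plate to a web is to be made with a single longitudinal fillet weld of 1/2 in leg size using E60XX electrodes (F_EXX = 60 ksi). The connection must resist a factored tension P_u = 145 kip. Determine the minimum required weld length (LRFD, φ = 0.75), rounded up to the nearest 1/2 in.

L = 15.5 in

Throat t_e = 0.707 × 0.5 = 0.3535 in.
φr_n = 0.75 × 0.6 × 60 × 0.3535 = 9.544 kip/in.
L_req = P_u / φr_n = 145 / 9.544 = 15.19 in total.
Round up → use L = 15.5 in.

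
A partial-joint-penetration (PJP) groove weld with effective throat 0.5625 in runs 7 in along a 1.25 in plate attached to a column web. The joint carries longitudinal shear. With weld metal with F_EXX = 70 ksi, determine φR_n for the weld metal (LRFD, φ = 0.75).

φR_n ≈ 124 kip

Effective throat (given) t_e = 0.5625 in.
A_we = 0.5625 × 7 = 3.938 in².
F_nw = 0.6 F_EXX = 42 ksi.
φR_n = 0.75 × 42 × 3.938 = 124 kip.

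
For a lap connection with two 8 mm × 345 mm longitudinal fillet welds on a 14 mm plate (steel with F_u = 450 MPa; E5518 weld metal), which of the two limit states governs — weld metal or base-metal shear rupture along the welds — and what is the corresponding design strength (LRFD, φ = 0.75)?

φR_n ≈ 966 kN (weld metal governs)

E55XX → F_EXX = 550 MPa.
t_e = 0.707 × 8 = 5.656 mm; L = 690 mm.
Weld metal: φR_n = 0.75 × 0.6 × 550 × 5.656 × 690 × 10⁻³ = 965.9 kN.
Base metal (shear rupture): φR_n = 0.75 × 0.6 × 450 × 14 × 690 × 10⁻³ = 1956 kN.
Governing: weld metal.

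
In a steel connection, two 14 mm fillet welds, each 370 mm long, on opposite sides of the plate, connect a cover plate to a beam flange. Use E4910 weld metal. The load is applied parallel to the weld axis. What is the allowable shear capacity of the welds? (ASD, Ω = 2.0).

R_n/Ω ≈ 1080 kN

E49XX → F_EXX = 490 MPa.
Effective throat t_e = 0.707 × 14 = 9.898 mm.
Total length L = 740 mm; A_we = 9.898 × 740 = 7325 mm².
F_nw = 0.6 F_EXX = 0.6 × 490 = 294 MPa.
R_n = 294 × 7325 × 10⁻³ = 2153 kN; R_n/Ω = 2153/2.0 = 1077 kN.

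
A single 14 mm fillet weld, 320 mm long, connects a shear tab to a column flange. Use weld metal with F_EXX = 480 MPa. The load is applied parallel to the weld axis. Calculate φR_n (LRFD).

Effective throat t_e = 0.707 × 14 = 9.898 mm.
Total length L = 320 mm; A_we = 9.898 × 320 = 3167 mm².
F_nw = 0.6 F_EXX = 0.6 × 480 = 288 MPa.
φR_n = 0.75 × 288 × 3167 × 10⁻³ = 684.1 kN.

φR_n ≈ 684 kN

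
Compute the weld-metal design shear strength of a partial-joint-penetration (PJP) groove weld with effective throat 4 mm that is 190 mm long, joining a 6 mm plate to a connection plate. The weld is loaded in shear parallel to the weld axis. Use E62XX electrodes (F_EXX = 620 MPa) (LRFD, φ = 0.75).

φR_n ≈ 212 kN

Effective throat (given) t_e = 4 mm.
A_we = 4 × 190 = 760 mm².
F_nw = 0.6 F_EXX = 372 MPa.
φR_n = 0.75 × 372 × 760 × 10⁻³ = 212 kN.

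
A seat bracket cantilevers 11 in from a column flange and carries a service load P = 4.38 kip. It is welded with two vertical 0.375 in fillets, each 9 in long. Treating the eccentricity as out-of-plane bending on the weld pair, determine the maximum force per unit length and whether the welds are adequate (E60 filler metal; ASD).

E60XX → F_EXX = 60 ksi.
L_w = 2 × 9 = 18 in; section modulus (unit throat) S = 2 × L²/6 = 27 in².
Direct shear f_v = P/L_w = 4.38/18 = 0.2433 kip/in.
Moment M = P × e = 4.38 × 11 = 48.18 kip·in; bending f_b = M/S = 1.784 kip/in.
f_max = √(f_v² + f_b²) = √(0.2433² + 1.784²) = 1.801 kip/in.
r_n/Ω = (1/2.0) × 0.6 × 60 × (0.707 × 0.375) = 4.772 kip/in → adequate.

f_max ≈ 1.8 kip/in; adequate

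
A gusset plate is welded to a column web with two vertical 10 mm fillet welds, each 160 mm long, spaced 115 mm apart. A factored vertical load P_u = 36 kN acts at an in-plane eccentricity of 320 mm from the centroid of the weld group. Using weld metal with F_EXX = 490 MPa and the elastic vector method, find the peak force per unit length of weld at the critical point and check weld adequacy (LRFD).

f_max ≈ 723 N/mm; adequate

Total weld length L_w = 320 mm. Treat welds as unit-width lines.
Polar moment about centroid: J = 2[d³/12 + d(b/2)²] = 2[160³/12 + 160×57.5²] = 1741000 mm³.
Direct shear f_v = P/L_w = 36×10³ / 320 = 112.5 N/mm (vertical).
Torsion M = P·e = 36×10³ × 320 = 11520000 N·mm.
Critical point at (x, y) = (57.5, 80) from centroid. f_tx = M·y/J = 529.5 N/mm; f_ty = M·x/J = 380.5 N/mm.
Resultant f_max = √[f_tx² + (f_v + f_ty)²] = √[529.5² + (112.5 + 380.5)²] = 723.5 N/mm.
Capacity per unit length: φr_n = 0.75 × 0.6 × 490 × (0.707 × 10) = 1559 N/mm.
723.5 ≤ 1559 → adequate.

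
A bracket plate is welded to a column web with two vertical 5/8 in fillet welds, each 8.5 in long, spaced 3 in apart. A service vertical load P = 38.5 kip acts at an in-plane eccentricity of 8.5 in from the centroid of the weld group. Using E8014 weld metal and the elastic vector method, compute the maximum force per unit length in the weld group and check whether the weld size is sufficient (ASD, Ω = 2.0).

E80XX → F_EXX = 80 ksi.
Total weld length L_w = 17 in. Treat welds as unit-width lines.
Polar moment about centroid: J = 2[d³/12 + d(b/2)²] = 2[8.5³/12 + 8.5×1.5²] = 140.6 in³.
Direct shear f_v = P/L_w = 38.5 / 17 = 2.265 kip/in (vertical).
Torsion M = P·e = 38.5 × 8.5 = 327.25 kip·in.
Critical point at (x, y) = (1.5, 4.25) from centroid. f_tx = M·y/J = 9.892 kip/in; f_ty = M·x/J = 3.491 kip/in.
Resultant f_max = √[f_tx² + (f_v + f_ty)²] = √[9.892² + (2.265 + 3.491)²] = 11.44 kip/in.
Capacity per unit length: r_n/Ω = (1/2.0) × 0.6 × 80 × (0.707 × 0.625) = 10.6 kip/in.
11.44 > 10.6 → NOT adequate.

f_max ≈ 11.4 kip/in; NOT adequate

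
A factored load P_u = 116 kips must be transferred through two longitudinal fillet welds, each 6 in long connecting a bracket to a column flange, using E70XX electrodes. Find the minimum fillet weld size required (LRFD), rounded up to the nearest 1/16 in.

w = 7/16 in

E70XX → F_EXX = 70 ksi.
Total weld length L = 12 in.
Required throat t_e = P_u / (φ × 0.6 F_EXX × L) = 116 / (0.75 × 0.6 × 70 × 12) = 0.3069 in.
Required leg w = t_e / 0.707 = 0.4341 in → use 7/16 in.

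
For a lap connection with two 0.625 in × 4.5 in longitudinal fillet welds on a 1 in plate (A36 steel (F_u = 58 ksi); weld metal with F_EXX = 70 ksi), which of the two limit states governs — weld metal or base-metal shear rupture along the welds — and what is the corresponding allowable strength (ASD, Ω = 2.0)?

t_e = 0.707 × 0.625 = 0.4419 in; L = 9 in.
Weld metal: R_n/Ω = (1/2.0) × 0.6 × 70 × 0.4419 × 9 = 83.51 kips.
Base metal (shear rupture): R_n/Ω = (1/2.0) × 0.6 × 58 × 1 × 9 = 156.6 kips.
Governing: weld metal.

R_n/Ω ≈ 83.5 kips (weld metal governs)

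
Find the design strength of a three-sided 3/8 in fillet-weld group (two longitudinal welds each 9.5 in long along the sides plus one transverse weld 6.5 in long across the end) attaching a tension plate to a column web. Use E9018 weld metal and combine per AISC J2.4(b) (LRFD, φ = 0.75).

E90XX → F_EXX = 90 ksi.
t_e = 0.707 × 0.375 = 0.2651 in.
R_nwl = 0.6 × 90 × 0.2651 × 19 = 272 kips (longitudinal, 2 welds).
R_nwt = 0.6 × 90 × 0.2651 × 6.5 = 93.06 kips (transverse, base value).
(i) R_nwl + R_nwt = 365.1 kips; (ii) 0.85 R_nwl + 1.5 R_nwt = 370.8 kips.
R_n = max = 370.8 kips [governs: (ii)]; φR_n = 278.1 kips.

φR_n ≈ 278 kips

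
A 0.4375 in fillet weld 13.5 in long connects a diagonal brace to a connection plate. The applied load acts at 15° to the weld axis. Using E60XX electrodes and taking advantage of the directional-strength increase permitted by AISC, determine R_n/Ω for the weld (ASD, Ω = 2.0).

R_n/Ω ≈ 80.1 kips

E60XX → F_EXX = 60 ksi.
t_e = 0.707 × 0.4375 = 0.3093 in; A_we = 0.3093 × 13.5 = 4.176 in².
Directional factor: 1.0 + 0.5 sin^1.5(15°) = 1.066.
F_nw = 0.6 × 60 × 1.066 = 38.37 ksi.
R_n/Ω = (38.37 × 4.176) / 2.0 = 80.11 kips.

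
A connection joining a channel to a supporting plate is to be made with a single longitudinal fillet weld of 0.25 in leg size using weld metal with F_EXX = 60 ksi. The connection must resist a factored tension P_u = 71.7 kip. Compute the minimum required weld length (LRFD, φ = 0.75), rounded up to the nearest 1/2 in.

Throat t_e = 0.707 × 0.25 = 0.1767 in.
φr_n = 0.75 × 0.6 × 60 × 0.1767 = 4.772 kip/in.
L_req = P_u / φr_n = 71.7 / 4.772 = 15.02 in total.
Round up → use L = 15.5 in.

L = 15.5 in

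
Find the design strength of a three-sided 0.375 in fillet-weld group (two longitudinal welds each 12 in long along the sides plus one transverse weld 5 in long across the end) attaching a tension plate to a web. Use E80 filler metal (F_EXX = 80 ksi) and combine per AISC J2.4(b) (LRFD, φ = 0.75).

φR_n ≈ 277 kips

t_e = 0.707 × 0.375 = 0.2651 in.
R_nwl = 0.6 × 80 × 0.2651 × 24 = 305.4 kips (longitudinal, 2 welds).
R_nwt = 0.6 × 80 × 0.2651 × 5 = 63.63 kips (transverse, base value).
(i) R_nwl + R_nwt = 369.1 kips; (ii) 0.85 R_nwl + 1.5 R_nwt = 355.1 kips.
R_n = max = 369.1 kips [governs: (i)]; φR_n = 276.8 kips.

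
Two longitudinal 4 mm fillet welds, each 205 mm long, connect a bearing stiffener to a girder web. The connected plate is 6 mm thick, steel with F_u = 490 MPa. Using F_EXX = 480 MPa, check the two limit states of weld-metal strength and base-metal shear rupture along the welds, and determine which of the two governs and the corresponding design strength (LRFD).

φR_n ≈ 250 kN (weld metal governs)

t_e = 0.707 × 4 = 2.828 mm; L = 410 mm.
Weld metal: φR_n = 0.75 × 0.6 × 480 × 2.828 × 410 × 10⁻³ = 250.4 kN.
Base metal (shear rupture): φR_n = 0.75 × 0.6 × 490 × 6 × 410 × 10⁻³ = 542.4 kN.
Governing: weld metal.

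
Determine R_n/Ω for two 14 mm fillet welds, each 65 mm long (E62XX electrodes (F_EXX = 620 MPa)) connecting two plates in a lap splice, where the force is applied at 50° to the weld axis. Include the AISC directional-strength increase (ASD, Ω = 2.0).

t_e = 0.707 × 14 = 9.898 mm; A_we = 9.898 × 130 = 1287 mm².
Directional factor: 1.0 + 0.5 sin^1.5(50°) = 1.335.
F_nw = 0.6 × 620 × 1.335 = 496.7 MPa.
R_n/Ω = (496.7 × 1287) / 2.0 × 10⁻³ = 319.6 kN.

R_n/Ω ≈ 320 kN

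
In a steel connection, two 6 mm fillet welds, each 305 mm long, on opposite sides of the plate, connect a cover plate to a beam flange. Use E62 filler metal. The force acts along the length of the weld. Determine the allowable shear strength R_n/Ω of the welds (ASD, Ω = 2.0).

E62XX → F_EXX = 620 MPa.
Effective throat t_e = 0.707 × 6 = 4.242 mm.
Total length L = 610 mm; A_we = 4.242 × 610 = 2588 mm².
F_nw = 0.6 F_EXX = 0.6 × 620 = 372 MPa.
R_n = 372 × 2588 × 10⁻³ = 962.6 kN; R_n/Ω = 962.6/2.0 = 481.3 kN.

R_n/Ω ≈ 481 kN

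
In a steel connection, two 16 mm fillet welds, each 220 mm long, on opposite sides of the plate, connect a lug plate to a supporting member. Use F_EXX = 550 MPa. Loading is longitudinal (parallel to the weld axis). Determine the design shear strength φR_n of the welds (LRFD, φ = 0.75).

Effective throat t_e = 0.707 × 16 = 11.31 mm.
Total length L = 440 mm; A_we = 11.31 × 440 = 4977 mm².
F_nw = 0.6 F_EXX = 0.6 × 550 = 330 MPa.
φR_n = 0.75 × 330 × 4977 × 10⁻³ = 1232 kN.

φR_n ≈ 1230 kN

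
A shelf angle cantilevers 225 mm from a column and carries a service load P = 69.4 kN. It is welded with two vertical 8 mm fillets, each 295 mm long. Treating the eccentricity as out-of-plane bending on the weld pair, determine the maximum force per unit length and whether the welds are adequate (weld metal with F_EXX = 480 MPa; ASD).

L_w = 2 × 295 = 590 mm; section modulus (unit throat) S = 2 × L²/6 = 29010 mm².
Direct shear f_v = P/L_w = 69.4×10³/590 = 117.6 N/mm.
Moment M = P × e = 69.4×10³ × 225 = 15615000 N·mm; bending f_b = M/S = 538.3 N/mm.
f_max = √(f_v² + f_b²) = √(117.6² + 538.3²) = 551 N/mm.
r_n/Ω = (1/2.0) × 0.6 × 480 × (0.707 × 8) = 814.5 N/mm → adequate.

f_max ≈ 551 N/mm; adequate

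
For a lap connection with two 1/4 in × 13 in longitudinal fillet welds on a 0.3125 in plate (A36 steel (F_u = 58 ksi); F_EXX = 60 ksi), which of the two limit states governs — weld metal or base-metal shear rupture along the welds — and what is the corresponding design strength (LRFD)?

t_e = 0.707 × 0.25 = 0.1767 in; L = 26 in.
Weld metal: φR_n = 0.75 × 0.6 × 60 × 0.1767 × 26 = 124.1 kips.
Base metal (shear rupture): φR_n = 0.75 × 0.6 × 58 × 0.3125 × 26 = 212.1 kips.
Governing: weld metal.

φR_n ≈ 124 kips (weld metal governs)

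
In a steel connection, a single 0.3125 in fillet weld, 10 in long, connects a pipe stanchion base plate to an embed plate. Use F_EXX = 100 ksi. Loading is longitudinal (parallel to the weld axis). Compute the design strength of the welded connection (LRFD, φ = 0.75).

φR_n ≈ 99.4 kips

Effective throat t_e = 0.707 × 0.3125 = 0.2209 in.
Total length L = 10 in; A_we = 0.2209 × 10 = 2.209 in².
F_nw = 0.6 F_EXX = 0.6 × 100 = 60 ksi.
φR_n = 0.75 × 60 × 2.209 = 99.42 kips.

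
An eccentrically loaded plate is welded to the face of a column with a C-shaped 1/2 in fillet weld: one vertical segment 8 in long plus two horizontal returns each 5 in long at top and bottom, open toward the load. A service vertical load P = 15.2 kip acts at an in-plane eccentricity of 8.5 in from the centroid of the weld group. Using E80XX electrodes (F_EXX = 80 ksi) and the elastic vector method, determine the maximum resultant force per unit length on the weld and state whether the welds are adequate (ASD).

Total weld length L_w = 18 in. Treat welds as unit-width lines.
Centroid: x̄ = 2×5×2.5 / 18 = 1.389 in from the vertical weld.
Polar moment about centroid: J = I_x + I_y = [8³/12 + 2×5×4²] + [8×1.389² + 2(5³/12 + 5×1.111²)] = 251.3 in³.
Direct shear f_v = P/L_w = 15.2 / 18 = 0.8444 kip/in (vertical).
Torsion M = P·e = 15.2 × 8.5 = 129.2 kip·in.
Critical point at (x, y) = (3.611, 4) from centroid. f_tx = M·y/J = 2.057 kip/in; f_ty = M·x/J = 1.857 kip/in.
Resultant f_max = √[f_tx² + (f_v + f_ty)²] = √[2.057² + (0.8444 + 1.857)²] = 3.395 kip/in.
Capacity per unit length: r_n/Ω = (1/2.0) × 0.6 × 80 × (0.707 × 0.5) = 8.484 kip/in.
3.395 ≤ 8.484 → adequate.

f_max ≈ 3.4 kip/in; adequate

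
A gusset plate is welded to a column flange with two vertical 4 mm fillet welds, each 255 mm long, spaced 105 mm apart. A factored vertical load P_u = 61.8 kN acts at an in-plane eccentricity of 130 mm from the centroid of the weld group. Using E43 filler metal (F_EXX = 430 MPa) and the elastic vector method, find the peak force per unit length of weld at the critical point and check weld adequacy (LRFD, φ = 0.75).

f_max ≈ 331 N/mm; adequate

Total weld length L_w = 510 mm. Treat welds as unit-width lines.
Polar moment about centroid: J = 2[d³/12 + d(b/2)²] = 2[255³/12 + 255×52.5²] = 4169000 mm³.
Direct shear f_v = P/L_w = 61.8×10³ / 510 = 121.2 N/mm (vertical).
Torsion M = P·e = 61.8×10³ × 130 = 8034000 N·mm.
Critical point at (x, y) = (52.5, 127.5) from centroid. f_tx = M·y/J = 245.7 N/mm; f_ty = M·x/J = 101.2 N/mm.
Resultant f_max = √[f_tx² + (f_v + f_ty)²] = √[245.7² + (121.2 + 101.2)²] = 331.4 N/mm.
Capacity per unit length: φr_n = 0.75 × 0.6 × 430 × (0.707 × 4) = 547.2 N/mm.
331.4 ≤ 547.2 → adequate.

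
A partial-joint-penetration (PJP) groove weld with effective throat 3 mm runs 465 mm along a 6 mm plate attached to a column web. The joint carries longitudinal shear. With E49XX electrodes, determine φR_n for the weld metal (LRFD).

E49XX → F_EXX = 490 MPa.
Effective throat (given) t_e = 3 mm.
A_we = 3 × 465 = 1395 mm².
F_nw = 0.6 F_EXX = 294 MPa.
φR_n = 0.75 × 294 × 1395 × 10⁻³ = 307.6 kN.

φR_n ≈ 308 kN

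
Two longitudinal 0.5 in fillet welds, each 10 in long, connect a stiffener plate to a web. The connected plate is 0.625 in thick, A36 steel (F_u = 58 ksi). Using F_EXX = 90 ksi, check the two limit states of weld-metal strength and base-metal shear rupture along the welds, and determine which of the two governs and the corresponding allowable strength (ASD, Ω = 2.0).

t_e = 0.707 × 0.5 = 0.3535 in; L = 20 in.
Weld metal: R_n/Ω = (1/2.0) × 0.6 × 90 × 0.3535 × 20 = 190.9 kips.
Base metal (shear rupture): R_n/Ω = (1/2.0) × 0.6 × 58 × 0.625 × 20 = 217.5 kips.
Governing: weld metal.

R_n/Ω ≈ 191 kips (weld metal governs)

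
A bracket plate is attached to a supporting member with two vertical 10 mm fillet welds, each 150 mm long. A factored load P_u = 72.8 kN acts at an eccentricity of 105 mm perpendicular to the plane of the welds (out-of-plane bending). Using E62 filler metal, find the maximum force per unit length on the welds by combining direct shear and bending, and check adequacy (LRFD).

f_max ≈ 1050 N/mm; adequate

E62XX → F_EXX = 620 MPa.
L_w = 2 × 150 = 300 mm; section modulus (unit throat) S = 2 × L²/6 = 7500 mm².
Direct shear f_v = P/L_w = 72.8×10³/300 = 242.7 N/mm.
Moment M = P × e = 72.8×10³ × 105 = 7644000 N·mm; bending f_b = M/S = 1019 N/mm.
f_max = √(f_v² + f_b²) = √(242.7² + 1019²) = 1048 N/mm.
φr_n = 0.75 × 0.6 × 620 × (0.707 × 10) = 1973 N/mm → adequate.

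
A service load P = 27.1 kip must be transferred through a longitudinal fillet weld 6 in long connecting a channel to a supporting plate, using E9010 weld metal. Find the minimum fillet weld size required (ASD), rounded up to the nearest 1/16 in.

w = 1/4 in

E90XX → F_EXX = 90 ksi.
Total weld length L = 6 in.
Required throat t_e = P × Ω / (0.6 F_EXX × L) = 27.1 × 2.0 / (0.6 × 90 × 6) = 0.1673 in.
Required leg w = t_e / 0.707 = 0.2366 in → use 1/4 in.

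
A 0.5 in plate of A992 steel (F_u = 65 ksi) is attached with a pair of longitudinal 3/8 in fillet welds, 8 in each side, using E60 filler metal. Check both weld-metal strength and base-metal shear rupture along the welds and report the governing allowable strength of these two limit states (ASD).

R_n/Ω ≈ 76.4 kips (weld metal governs)

E60XX → F_EXX = 60 ksi.
t_e = 0.707 × 0.375 = 0.2651 in; L = 16 in.
Weld metal: R_n/Ω = (1/2.0) × 0.6 × 60 × 0.2651 × 16 = 76.36 kips.
Base metal (shear rupture): R_n/Ω = (1/2.0) × 0.6 × 65 × 0.5 × 16 = 156 kips.
Governing: weld metal.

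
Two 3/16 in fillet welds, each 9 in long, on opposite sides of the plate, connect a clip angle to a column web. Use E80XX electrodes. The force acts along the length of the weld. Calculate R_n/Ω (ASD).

E80XX → F_EXX = 80 ksi.
Effective throat t_e = 0.707 × 0.1875 = 0.1326 in.
Total length L = 18 in; A_we = 0.1326 × 18 = 2.386 in².
F_nw = 0.6 F_EXX = 0.6 × 80 = 48 ksi.
R_n = 48 × 2.386 = 114.5 kips; R_n/Ω = 114.5/2.0 = 57.27 kips.

R_n/Ω ≈ 57.3 kips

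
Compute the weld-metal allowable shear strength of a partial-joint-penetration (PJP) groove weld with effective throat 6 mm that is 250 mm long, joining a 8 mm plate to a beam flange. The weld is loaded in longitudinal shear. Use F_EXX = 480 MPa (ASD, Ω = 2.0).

R_n/Ω ≈ 216 kN

Effective throat (given) t_e = 6 mm.
A_we = 6 × 250 = 1500 mm².
F_nw = 0.6 F_EXX = 288 MPa.
R_n/Ω = (288 × 1500) / 2.0 × 10⁻³ = 216 kN.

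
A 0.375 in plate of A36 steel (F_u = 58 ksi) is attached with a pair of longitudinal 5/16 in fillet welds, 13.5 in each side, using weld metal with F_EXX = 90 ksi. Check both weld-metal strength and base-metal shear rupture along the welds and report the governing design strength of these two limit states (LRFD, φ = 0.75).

φR_n ≈ 242 kip (weld metal governs)

t_e = 0.707 × 0.3125 = 0.2209 in; L = 27 in.
Weld metal: φR_n = 0.75 × 0.6 × 90 × 0.2209 × 27 = 241.6 kip.
Base metal (shear rupture): φR_n = 0.75 × 0.6 × 58 × 0.375 × 27 = 264.3 kip.
Governing: weld metal.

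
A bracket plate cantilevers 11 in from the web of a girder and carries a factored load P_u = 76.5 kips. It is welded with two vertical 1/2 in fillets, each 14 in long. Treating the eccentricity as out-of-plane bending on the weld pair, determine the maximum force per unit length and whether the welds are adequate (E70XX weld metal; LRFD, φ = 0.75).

E70XX → F_EXX = 70 ksi.
L_w = 2 × 14 = 28 in; section modulus (unit throat) S = 2 × L²/6 = 65.33 in².
Direct shear f_v = P/L_w = 76.5/28 = 2.732 kip/in.
Moment M = P × e = 76.5 × 11 = 841.5 kip·in; bending f_b = M/S = 12.88 kip/in.
f_max = √(f_v² + f_b²) = √(2.732² + 12.88²) = 13.17 kip/in.
φr_n = 0.75 × 0.6 × 70 × (0.707 × 0.5) = 11.14 kip/in → NOT adequate.

f_max ≈ 13.2 kip/in; NOT adequate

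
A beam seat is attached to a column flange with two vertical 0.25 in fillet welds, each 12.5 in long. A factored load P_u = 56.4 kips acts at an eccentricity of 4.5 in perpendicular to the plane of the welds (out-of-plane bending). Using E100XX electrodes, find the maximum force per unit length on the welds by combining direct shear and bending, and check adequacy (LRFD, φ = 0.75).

E100XX → F_EXX = 100 ksi.
L_w = 2 × 12.5 = 25 in; section modulus (unit throat) S = 2 × L²/6 = 52.08 in².
Direct shear f_v = P/L_w = 56.4/25 = 2.256 kip/in.
Moment M = P × e = 56.4 × 4.5 = 253.8 kip·in; bending f_b = M/S = 4.873 kip/in.
f_max = √(f_v² + f_b²) = √(2.256² + 4.873²) = 5.37 kip/in.
φr_n = 0.75 × 0.6 × 100 × (0.707 × 0.25) = 7.954 kip/in → adequate.

f_max ≈ 5.37 kip/in; adequate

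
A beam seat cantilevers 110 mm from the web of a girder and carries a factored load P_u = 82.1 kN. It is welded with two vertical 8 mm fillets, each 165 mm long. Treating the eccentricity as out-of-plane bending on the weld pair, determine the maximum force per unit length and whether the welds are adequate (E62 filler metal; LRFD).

f_max ≈ 1030 N/mm; adequate

E62XX → F_EXX = 620 MPa.
L_w = 2 × 165 = 330 mm; section modulus (unit throat) S = 2 × L²/6 = 9075 mm².
Direct shear f_v = P/L_w = 82.1×10³/330 = 248.8 N/mm.
Moment M = P × e = 82.1×10³ × 110 = 9031000 N·mm; bending f_b = M/S = 995.2 N/mm.
f_max = √(f_v² + f_b²) = √(248.8² + 995.2²) = 1026 N/mm.
φr_n = 0.75 × 0.6 × 620 × (0.707 × 8) = 1578 N/mm → adequate.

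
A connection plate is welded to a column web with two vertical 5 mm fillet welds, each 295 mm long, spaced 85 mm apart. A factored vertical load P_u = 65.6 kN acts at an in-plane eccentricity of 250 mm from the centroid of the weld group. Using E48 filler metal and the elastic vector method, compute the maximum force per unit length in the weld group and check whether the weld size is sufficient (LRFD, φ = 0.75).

f_max ≈ 513 N/mm; adequate

E48XX → F_EXX = 480 MPa.
Total weld length L_w = 590 mm. Treat welds as unit-width lines.
Polar moment about centroid: J = 2[d³/12 + d(b/2)²] = 2[295³/12 + 295×42.5²] = 5344000 mm³.
Direct shear f_v = P/L_w = 65.6×10³ / 590 = 111.2 N/mm (vertical).
Torsion M = P·e = 65.6×10³ × 250 = 16400000 N·mm.
Critical point at (x, y) = (42.5, 147.5) from centroid. f_tx = M·y/J = 452.6 N/mm; f_ty = M·x/J = 130.4 N/mm.
Resultant f_max = √[f_tx² + (f_v + f_ty)²] = √[452.6² + (111.2 + 130.4)²] = 513.1 N/mm.
Capacity per unit length: φr_n = 0.75 × 0.6 × 480 × (0.707 × 5) = 763.6 N/mm.
513.1 ≤ 763.6 → adequate.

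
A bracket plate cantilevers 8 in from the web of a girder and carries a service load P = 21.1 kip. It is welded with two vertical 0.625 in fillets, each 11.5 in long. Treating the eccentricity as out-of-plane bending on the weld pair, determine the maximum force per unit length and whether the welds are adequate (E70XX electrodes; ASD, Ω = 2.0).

E70XX → F_EXX = 70 ksi.
L_w = 2 × 11.5 = 23 in; section modulus (unit throat) S = 2 × L²/6 = 44.08 in².
Direct shear f_v = P/L_w = 21.1/23 = 0.9174 kip/in.
Moment M = P × e = 21.1 × 8 = 168.8 kip·in; bending f_b = M/S = 3.829 kip/in.
f_max = √(f_v² + f_b²) = √(0.9174² + 3.829²) = 3.937 kip/in.
r_n/Ω = (1/2.0) × 0.6 × 70 × (0.707 × 0.625) = 9.279 kip/in → adequate.

f_max ≈ 3.94 kip/in; adequate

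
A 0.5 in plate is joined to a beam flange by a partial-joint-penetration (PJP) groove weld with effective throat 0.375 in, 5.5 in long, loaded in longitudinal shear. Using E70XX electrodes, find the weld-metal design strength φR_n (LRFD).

E70XX → F_EXX = 70 ksi.
Effective throat (given) t_e = 0.375 in.
A_we = 0.375 × 5.5 = 2.062 in².
F_nw = 0.6 F_EXX = 42 ksi.
φR_n = 0.75 × 42 × 2.062 = 64.97 kips.

φR_n ≈ 65 kips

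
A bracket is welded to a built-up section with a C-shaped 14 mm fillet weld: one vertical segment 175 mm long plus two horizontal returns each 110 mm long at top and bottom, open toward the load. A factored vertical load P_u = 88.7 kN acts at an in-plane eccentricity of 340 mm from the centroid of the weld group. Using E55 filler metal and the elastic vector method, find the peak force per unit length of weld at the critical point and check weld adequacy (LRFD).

f_max ≈ 1510 N/mm; adequate

E55XX → F_EXX = 550 MPa.
Total weld length L_w = 395 mm. Treat welds as unit-width lines.
Centroid: x̄ = 2×110×55 / 395 = 30.63 mm from the vertical weld.
Polar moment about centroid: J = I_x + I_y = [175³/12 + 2×110×87.5²] + [175×30.63² + 2(110³/12 + 110×24.37²)] = 2648000 mm³.
Direct shear f_v = P/L_w = 88.7×10³ / 395 = 224.6 N/mm (vertical).
Torsion M = P·e = 88.7×10³ × 340 = 30158000 N·mm.
Critical point at (x, y) = (79.37, 87.5) from centroid. f_tx = M·y/J = 996.7 N/mm; f_ty = M·x/J = 904 N/mm.
Resultant f_max = √[f_tx² + (f_v + f_ty)²] = √[996.7² + (224.6 + 904)²] = 1506 N/mm.
Capacity per unit length: φr_n = 0.75 × 0.6 × 550 × (0.707 × 14) = 2450 N/mm.
1506 ≤ 2450 → adequate.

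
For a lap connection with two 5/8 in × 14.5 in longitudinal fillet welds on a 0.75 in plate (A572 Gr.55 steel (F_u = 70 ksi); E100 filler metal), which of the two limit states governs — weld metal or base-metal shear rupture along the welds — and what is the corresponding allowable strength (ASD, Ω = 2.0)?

R_n/Ω ≈ 384 kips (weld metal governs)

E100XX → F_EXX = 100 ksi.
t_e = 0.707 × 0.625 = 0.4419 in; L = 29 in.
Weld metal: R_n/Ω = (1/2.0) × 0.6 × 100 × 0.4419 × 29 = 384.4 kips.
Base metal (shear rupture): R_n/Ω = (1/2.0) × 0.6 × 70 × 0.75 × 29 = 456.8 kips.
Governing: weld metal.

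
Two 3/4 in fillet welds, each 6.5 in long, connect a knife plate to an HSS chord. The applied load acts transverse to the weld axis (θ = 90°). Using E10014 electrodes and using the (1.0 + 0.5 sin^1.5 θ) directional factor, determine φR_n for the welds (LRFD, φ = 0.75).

φR_n ≈ 465 kip

E100XX → F_EXX = 100 ksi.
t_e = 0.707 × 0.75 = 0.5302 in; A_we = 0.5302 × 13 = 6.893 in².
Directional factor: 1.0 + 0.5 sin^1.5(90°) = 1.5.
F_nw = 0.6 × 100 × 1.5 = 90 ksi.
φR_n = 0.75 × 90 × 6.893 = 465.3 kip.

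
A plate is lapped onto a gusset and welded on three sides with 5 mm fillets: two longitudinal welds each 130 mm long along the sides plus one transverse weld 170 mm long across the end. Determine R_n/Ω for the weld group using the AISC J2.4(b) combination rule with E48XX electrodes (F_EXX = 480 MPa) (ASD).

t_e = 0.707 × 5 = 3.535 mm.
R_nwl = 0.6 × 480 × 3.535 × 260 × 10⁻³ = 264.7 kN (longitudinal, 2 welds).
R_nwt = 0.6 × 480 × 3.535 × 170 × 10⁻³ = 173.1 kN (transverse, base value).
(i) R_nwl + R_nwt = 437.8 kN; (ii) 0.85 R_nwl + 1.5 R_nwt = 484.6 kN.
R_n = max = 484.6 kN [governs: (ii)]; R_n/Ω = 242.3 kN.

R_n/Ω ≈ 242 kN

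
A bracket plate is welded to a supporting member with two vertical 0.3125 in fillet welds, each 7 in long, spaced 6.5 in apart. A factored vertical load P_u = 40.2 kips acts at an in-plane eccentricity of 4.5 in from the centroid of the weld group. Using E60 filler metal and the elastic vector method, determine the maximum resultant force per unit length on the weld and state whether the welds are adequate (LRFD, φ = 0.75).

f_max ≈ 6.52 kip/in; NOT adequate

E60XX → F_EXX = 60 ksi.
Total weld length L_w = 14 in. Treat welds as unit-width lines.
Polar moment about centroid: J = 2[d³/12 + d(b/2)²] = 2[7³/12 + 7×3.25²] = 205 in³.
Direct shear f_v = P/L_w = 40.2 / 14 = 2.871 kip/in (vertical).
Torsion M = P·e = 40.2 × 4.5 = 180.9 kip·in.
Critical point at (x, y) = (3.25, 3.5) from centroid. f_tx = M·y/J = 3.088 kip/in; f_ty = M·x/J = 2.867 kip/in.
Resultant f_max = √[f_tx² + (f_v + f_ty)²] = √[3.088² + (2.871 + 2.867)²] = 6.517 kip/in.
Capacity per unit length: φr_n = 0.75 × 0.6 × 60 × (0.707 × 0.3125) = 5.965 kip/in.
6.517 > 5.965 → NOT adequate.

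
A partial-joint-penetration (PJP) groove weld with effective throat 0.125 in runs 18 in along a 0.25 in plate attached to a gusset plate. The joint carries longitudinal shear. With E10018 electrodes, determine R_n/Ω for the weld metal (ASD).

R_n/Ω ≈ 67.5 kips

E100XX → F_EXX = 100 ksi.
Effective throat (given) t_e = 0.125 in.
A_we = 0.125 × 18 = 2.25 in².
F_nw = 0.6 F_EXX = 60 ksi.
R_n/Ω = (60 × 2.25) / 2.0 = 67.5 kips.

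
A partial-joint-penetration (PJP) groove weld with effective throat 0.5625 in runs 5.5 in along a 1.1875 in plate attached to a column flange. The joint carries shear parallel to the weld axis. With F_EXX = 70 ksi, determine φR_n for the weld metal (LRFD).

Effective throat (given) t_e = 0.5625 in.
A_we = 0.5625 × 5.5 = 3.094 in².
F_nw = 0.6 F_EXX = 42 ksi.
φR_n = 0.75 × 42 × 3.094 = 97.45 kips.

φR_n ≈ 97.5 kips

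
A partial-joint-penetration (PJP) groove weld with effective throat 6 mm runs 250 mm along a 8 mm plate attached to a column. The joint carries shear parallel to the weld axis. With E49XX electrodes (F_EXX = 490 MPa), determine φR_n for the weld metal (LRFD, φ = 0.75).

Effective throat (given) t_e = 6 mm.
A_we = 6 × 250 = 1500 mm².
F_nw = 0.6 F_EXX = 294 MPa.
φR_n = 0.75 × 294 × 1500 × 10⁻³ = 330.8 kN.

φR_n ≈ 331 kN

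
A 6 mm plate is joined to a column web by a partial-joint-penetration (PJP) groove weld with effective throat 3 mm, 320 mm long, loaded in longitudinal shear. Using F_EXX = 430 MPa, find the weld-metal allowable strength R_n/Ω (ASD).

R_n/Ω ≈ 124 kN

Effective throat (given) t_e = 3 mm.
A_we = 3 × 320 = 960 mm².
F_nw = 0.6 F_EXX = 258 MPa.
R_n/Ω = (258 × 960) / 2.0 × 10⁻³ = 123.8 kN.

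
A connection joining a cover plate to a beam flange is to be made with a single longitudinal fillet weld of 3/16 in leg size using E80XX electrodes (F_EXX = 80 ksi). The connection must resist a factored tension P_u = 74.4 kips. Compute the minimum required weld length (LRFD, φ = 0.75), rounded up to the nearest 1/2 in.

L = 16 in

Throat t_e = 0.707 × 0.1875 = 0.1326 in.
φr_n = 0.75 × 0.6 × 80 × 0.1326 = 4.772 kips/in.
L_req = P_u / φr_n = 74.4 / 4.772 = 15.59 in total.
Round up → use L = 16 in.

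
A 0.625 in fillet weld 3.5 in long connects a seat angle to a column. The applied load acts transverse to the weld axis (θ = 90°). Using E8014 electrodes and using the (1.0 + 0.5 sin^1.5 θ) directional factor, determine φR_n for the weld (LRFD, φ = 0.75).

φR_n ≈ 83.5 kips

E80XX → F_EXX = 80 ksi.
t_e = 0.707 × 0.625 = 0.4419 in; A_we = 0.4419 × 3.5 = 1.547 in².
Directional factor: 1.0 + 0.5 sin^1.5(90°) = 1.5.
F_nw = 0.6 × 80 × 1.5 = 72 ksi.
φR_n = 0.75 × 72 × 1.547 = 83.51 kips.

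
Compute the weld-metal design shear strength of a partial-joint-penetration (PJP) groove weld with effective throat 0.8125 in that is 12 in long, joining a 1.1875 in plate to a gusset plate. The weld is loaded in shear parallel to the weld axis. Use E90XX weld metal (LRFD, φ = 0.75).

φR_n ≈ 395 kips

E90XX → F_EXX = 90 ksi.
Effective throat (given) t_e = 0.8125 in.
A_we = 0.8125 × 12 = 9.75 in².
F_nw = 0.6 F_EXX = 54 ksi.
φR_n = 0.75 × 54 × 9.75 = 394.9 kips.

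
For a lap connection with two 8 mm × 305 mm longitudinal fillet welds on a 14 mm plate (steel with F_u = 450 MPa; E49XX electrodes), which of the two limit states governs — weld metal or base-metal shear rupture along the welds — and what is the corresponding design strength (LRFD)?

E49XX → F_EXX = 490 MPa.
t_e = 0.707 × 8 = 5.656 mm; L = 610 mm.
Weld metal: φR_n = 0.75 × 0.6 × 490 × 5.656 × 610 × 10⁻³ = 760.8 kN.
Base metal (shear rupture): φR_n = 0.75 × 0.6 × 450 × 14 × 610 × 10⁻³ = 1729 kN.
Governing: weld metal.

φR_n ≈ 761 kN (weld metal governs)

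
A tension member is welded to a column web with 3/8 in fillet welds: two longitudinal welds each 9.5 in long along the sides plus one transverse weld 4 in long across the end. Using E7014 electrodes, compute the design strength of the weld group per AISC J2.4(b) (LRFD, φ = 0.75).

E70XX → F_EXX = 70 ksi.
t_e = 0.707 × 0.375 = 0.2651 in.
R_nwl = 0.6 × 70 × 0.2651 × 19 = 211.6 kips (longitudinal, 2 welds).
R_nwt = 0.6 × 70 × 0.2651 × 4 = 44.54 kips (transverse, base value).
(i) R_nwl + R_nwt = 256.1 kips; (ii) 0.85 R_nwl + 1.5 R_nwt = 246.6 kips.
R_n = max = 256.1 kips [governs: (i)]; φR_n = 192.1 kips.

φR_n ≈ 192 kips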